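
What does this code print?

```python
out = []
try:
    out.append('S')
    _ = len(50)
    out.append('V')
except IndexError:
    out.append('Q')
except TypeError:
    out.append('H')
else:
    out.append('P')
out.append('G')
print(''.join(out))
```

Execution trace: 'S' (try body) → 'H' (except TypeError) → 'G' (after the try/except). Output: SHG

Answer: SHG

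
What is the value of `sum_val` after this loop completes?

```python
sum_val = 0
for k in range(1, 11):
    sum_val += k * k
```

Sum of squares 1² to 10² = 385
`sum_val` takes the values: 0 → 1 → 5 → 14 → 30 → 55 → 91 → 140 → 204 → 285 → 385

Answer: 385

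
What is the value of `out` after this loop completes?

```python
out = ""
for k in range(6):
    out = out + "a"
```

Repeat 'a' 6 times
`out` takes the values: "" → "a" → "aa" → "aaa" → "aaaa" → "aaaaa" → "aaaaaa"

Answer: "aaaaaa"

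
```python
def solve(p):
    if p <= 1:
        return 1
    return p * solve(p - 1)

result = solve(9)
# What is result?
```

solve(9) = 9 * 8 * 7 * 6 * 5 * 4 * 3 * 2 * 1 = 362880

Answer: 362880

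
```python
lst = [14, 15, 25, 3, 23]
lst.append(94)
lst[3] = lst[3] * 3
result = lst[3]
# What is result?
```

Trace:
`lst = [14, 15, 25, 3, 23]` → lst = [14, 15, 25, 3, 23]
`lst.append(94)` → lst = [14, 15, 25, 3, 23, 94]
`lst[3] = lst[3] * 3` → lst = [14, 15, 25, 9, 23, 94]
`result = lst[3]` → result = 9
So result = 9

Answer: 9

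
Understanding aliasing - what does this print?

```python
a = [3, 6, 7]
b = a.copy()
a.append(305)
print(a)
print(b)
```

Key concept: list.copy() creates independent copy.
Step by step:
`a = [3, 6, 7]` → a = [3, 6, 7]
`b = a.copy()` → b = [3, 6, 7]
`a.append(305)` → a = [3, 6, 7, 305]
`print(a)` → prints [3, 6, 7, 305]
`print(b)` → prints [3, 6, 7]

Answer:
[3, 6, 7, 305]
[3, 6, 7]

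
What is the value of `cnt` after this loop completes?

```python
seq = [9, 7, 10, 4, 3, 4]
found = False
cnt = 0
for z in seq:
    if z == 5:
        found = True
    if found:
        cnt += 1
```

Count elements after first 5 in [9, 7, 10, 4, 3, 4]
`cnt` takes the values: 0

Answer: 0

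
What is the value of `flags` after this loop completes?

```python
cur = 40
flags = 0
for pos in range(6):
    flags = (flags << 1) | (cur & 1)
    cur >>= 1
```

Reverse lowest 6 bits of 40
`flags` takes the values: 0 → 1 → 2 → 5

Answer: 5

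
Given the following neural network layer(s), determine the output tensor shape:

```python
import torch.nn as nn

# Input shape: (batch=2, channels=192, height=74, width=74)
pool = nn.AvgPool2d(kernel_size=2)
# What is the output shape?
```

Input: (2, 192, 74, 74) -> Output: (2, 192, 37, 37)

Answer: (2, 192, 37, 37)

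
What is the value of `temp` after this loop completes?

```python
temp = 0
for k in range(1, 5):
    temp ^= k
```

XOR of 1 to 4
`temp` takes the values: 0 → 1 → 3 → 0 → 4

Answer: 4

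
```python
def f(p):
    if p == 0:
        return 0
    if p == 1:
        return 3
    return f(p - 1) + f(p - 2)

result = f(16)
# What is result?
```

Build up from base cases: f(0)=0, f(1)=3, f(2)=3, f(3)=6, f(4)=9, f(5)=15, f(6)=24, ..., f(16)=2961

Answer: 2961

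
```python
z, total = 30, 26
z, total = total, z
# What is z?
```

Trace:
`z, total = 30, 26` → z = 30; total = 26
`z, total = total, z` → z = 26; total = 30
So z = 26

Answer: 26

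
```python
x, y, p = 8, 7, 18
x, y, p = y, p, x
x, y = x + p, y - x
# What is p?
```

Trace:
`x, y, p = 8, 7, 18` → x = 8; y = 7; p = 18
`x, y, p = y, p, x` → x = 7; y = 18; p = 8
`x, y = x + p, y - x` → x = 15; y = 11
So p = 8

Answer: 8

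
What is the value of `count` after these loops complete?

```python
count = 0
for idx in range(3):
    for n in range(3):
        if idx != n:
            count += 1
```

3² - 3 (exclude diagonal)
`count` takes the values: 0 → 1 → 2 → 3 → 4 → 5 → 6

Answer: 6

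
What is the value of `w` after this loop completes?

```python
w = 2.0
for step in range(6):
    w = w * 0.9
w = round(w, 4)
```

Exponential decay: 2.0 * 0.9^6
`w` takes the values: 2.0 → 1.8 → 1.62 → 1.458 → 1.3122 → 1.18098 → 1.062882 → 1.0629

Answer: 1.0629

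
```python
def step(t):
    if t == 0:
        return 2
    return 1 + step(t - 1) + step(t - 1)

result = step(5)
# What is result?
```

step(t) = 1 + 2·step(t-1), step(0)=2. Closed form: (2+1)·2^5 - 1 = 95.

Answer: 95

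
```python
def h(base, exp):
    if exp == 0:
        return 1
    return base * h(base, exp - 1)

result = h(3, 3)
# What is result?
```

h(3, 3) = 3 * 3 * 3 = 27

Answer: 27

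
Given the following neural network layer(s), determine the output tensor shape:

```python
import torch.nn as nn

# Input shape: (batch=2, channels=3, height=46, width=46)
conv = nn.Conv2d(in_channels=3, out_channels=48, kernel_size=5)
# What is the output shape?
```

Input: (2, 3, 46, 46) -> Output: (2, 48, 42, 42)

Answer: (2, 48, 42, 42)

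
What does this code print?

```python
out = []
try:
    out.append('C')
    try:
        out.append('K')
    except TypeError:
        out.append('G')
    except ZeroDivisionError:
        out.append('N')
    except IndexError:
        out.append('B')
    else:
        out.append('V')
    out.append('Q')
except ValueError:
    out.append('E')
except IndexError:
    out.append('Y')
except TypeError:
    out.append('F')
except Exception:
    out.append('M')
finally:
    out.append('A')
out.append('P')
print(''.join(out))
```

Execution trace: 'C' (try body) → 'K' (inner try body, no exception) → 'V' (inner else) → 'Q' (try body, no exception) → 'A' (finally) → 'P' (after the try/except). Output: CKVQAP

Answer: CKVQAP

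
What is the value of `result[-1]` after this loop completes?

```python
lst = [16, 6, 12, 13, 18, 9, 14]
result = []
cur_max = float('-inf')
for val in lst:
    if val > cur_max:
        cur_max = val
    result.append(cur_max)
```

Running max ends at 18
`result` takes the values: [] → [16] → [16, 16] → [16, 16, 16] → [16, 16, 16, 16] → [16, 16, 16, 16, 18] → [16, 16, 16, 16, 18, 18] → [16, 16, 16, 16, 18, 18, 18]
So `result[-1]` = 18

Answer: 18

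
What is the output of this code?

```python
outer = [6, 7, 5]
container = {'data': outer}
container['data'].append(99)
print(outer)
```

Key concept: dict holds reference to list.
Step by step:
`outer = [6, 7, 5]` → outer = [6, 7, 5]
`container = {'data': outer}` → container = {'data': [6, 7, 5]}
`container['data'].append(99)` → outer = [6, 7, 5, 99]; container = {'data': [6, 7, 5, 99]}
`print(outer)` → prints [6, 7, 5, 99]

Answer: [6, 7, 5, 99]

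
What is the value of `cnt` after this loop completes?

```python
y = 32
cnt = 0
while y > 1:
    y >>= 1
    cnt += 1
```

Count right shifts until 1
`cnt` takes the values: 0 → 1 → 2 → 3 → 4 → 5

Answer: 5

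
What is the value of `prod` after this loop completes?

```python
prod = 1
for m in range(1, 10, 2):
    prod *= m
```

Product of 1, 3, 5, ... up to 9
`prod` takes the values: 1 → 3 → 15 → 105 → 945

Answer: 945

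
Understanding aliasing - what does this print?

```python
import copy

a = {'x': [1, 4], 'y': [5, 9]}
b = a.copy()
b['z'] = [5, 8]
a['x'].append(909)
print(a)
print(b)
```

Key concept: shallow copy of dict with mutable values.
Step by step:
`a = {'x': [1, 4], 'y': [5, 9]}` → a = {'x': [1, 4], 'y': [5, 9]}
`b = a.copy()` → b = {'x': [1, 4], 'y': [5, 9]}
`b['z'] = [5, 8]` → b = {'x': [1, 4], 'y': [5, 9], 'z': [5, 8]}
`a['x'].append(909)` → a = {'x': [1, 4, 909], 'y': [5, 9]}; b = {'x': [1, 4, 909], 'y': [5, 9], 'z': [5, 8]}
`print(a)` → prints {'x': [1, 4, 909], 'y': [5, 9]}
`print(b)` → prints {'x': [1, 4, 909], 'y': [5, 9], 'z': [5, 8]}

Answer:
{'x': [1, 4, 909], 'y': [5, 9]}
{'x': [1, 4, 909], 'y': [5, 9], 'z': [5, 8]}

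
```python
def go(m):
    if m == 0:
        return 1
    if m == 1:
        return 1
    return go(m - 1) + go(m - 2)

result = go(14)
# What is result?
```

Build up from base cases: go(0)=1, go(1)=1, go(2)=2, go(3)=3, go(4)=5, go(5)=8, go(6)=13, ..., go(14)=610

Answer: 610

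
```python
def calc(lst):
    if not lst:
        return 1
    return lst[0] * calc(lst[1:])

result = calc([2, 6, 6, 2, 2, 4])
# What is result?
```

Product over [2, 6, 6, 2, 2, 4] = 2 * 6 * 6 * 2 * 2 * 4 = 1152

Answer: 1152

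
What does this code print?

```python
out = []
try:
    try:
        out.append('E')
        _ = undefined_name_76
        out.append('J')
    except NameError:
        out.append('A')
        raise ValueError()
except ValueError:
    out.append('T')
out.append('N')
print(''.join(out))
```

Execution trace: 'E' (inner try body) → 'A' (inner except NameError) → 'T' (outer except ValueError) → 'N' (after the try/except). Output: EATN

Answer: EATN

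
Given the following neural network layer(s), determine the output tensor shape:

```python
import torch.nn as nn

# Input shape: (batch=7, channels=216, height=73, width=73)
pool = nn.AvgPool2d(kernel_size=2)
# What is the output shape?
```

Input: (7, 216, 73, 73) -> Output: (7, 216, 36, 36)

Answer: (7, 216, 36, 36)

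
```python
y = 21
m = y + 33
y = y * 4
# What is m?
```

Trace:
`y = 21` → y = 21
`m = y + 33` → m = 54
`y = y * 4` → y = 84
So m = 54

Answer: 54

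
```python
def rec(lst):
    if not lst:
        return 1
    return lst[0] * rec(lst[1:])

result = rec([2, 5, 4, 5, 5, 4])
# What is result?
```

Product over [2, 5, 4, 5, 5, 4] = 2 * 5 * 4 * 5 * 5 * 4 = 4000

Answer: 4000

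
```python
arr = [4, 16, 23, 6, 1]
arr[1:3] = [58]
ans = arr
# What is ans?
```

Trace:
`arr = [4, 16, 23, 6, 1]` → arr = [4, 16, 23, 6, 1]
`arr[1:3] = [58]` → arr = [4, 58, 6, 1]
`ans = arr` → ans = [4, 58, 6, 1]
So ans = [4, 58, 6, 1]

Answer: [4, 58, 6, 1]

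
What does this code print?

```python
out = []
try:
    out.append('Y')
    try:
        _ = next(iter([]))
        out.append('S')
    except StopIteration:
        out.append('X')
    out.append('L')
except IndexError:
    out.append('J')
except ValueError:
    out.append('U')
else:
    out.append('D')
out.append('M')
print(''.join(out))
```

Execution trace: 'Y' (try body) → 'X' (inner except StopIteration) → 'L' (try body, no exception) → 'D' (else) → 'M' (after the try/except). Output: YXLDM

Answer: YXLDM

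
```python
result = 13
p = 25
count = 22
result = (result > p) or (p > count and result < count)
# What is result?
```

Trace:
`result = 13` → result = 13
`p = 25` → p = 25
`count = 22` → count = 22
`result = (result > p) or (p > count and result < count)` → result = True
So result = True

Answer: True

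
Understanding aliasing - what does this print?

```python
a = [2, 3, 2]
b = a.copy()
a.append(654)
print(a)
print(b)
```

Key concept: list.copy() creates independent copy.
Step by step:
`a = [2, 3, 2]` → a = [2, 3, 2]
`b = a.copy()` → b = [2, 3, 2]
`a.append(654)` → a = [2, 3, 2, 654]
`print(a)` → prints [2, 3, 2, 654]
`print(b)` → prints [2, 3, 2]

Answer:
[2, 3, 2, 654]
[2, 3, 2]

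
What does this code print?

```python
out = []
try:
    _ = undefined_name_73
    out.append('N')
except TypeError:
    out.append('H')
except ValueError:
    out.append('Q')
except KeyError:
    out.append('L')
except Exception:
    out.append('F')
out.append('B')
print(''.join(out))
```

Execution trace: 'F' (except Exception) → 'B' (after the try/except). Output: FB

Answer: FB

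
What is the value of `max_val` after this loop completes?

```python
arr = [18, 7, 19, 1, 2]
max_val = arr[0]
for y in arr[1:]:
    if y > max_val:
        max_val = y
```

Maximum of [18, 7, 19, 1, 2]
`max_val` takes the values: 18 → 19

Answer: 19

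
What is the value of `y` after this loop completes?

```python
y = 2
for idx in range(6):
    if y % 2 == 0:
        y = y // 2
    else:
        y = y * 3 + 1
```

Collatz-style transformation from 2
`y` takes the values: 2 → 1 → 4 → 2 → 1 → 4 → 2

Answer: 2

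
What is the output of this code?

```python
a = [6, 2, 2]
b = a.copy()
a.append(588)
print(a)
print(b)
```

Key concept: list.copy() creates independent copy.
Step by step:
`a = [6, 2, 2]` → a = [6, 2, 2]
`b = a.copy()` → b = [6, 2, 2]
`a.append(588)` → a = [6, 2, 2, 588]
`print(a)` → prints [6, 2, 2, 588]
`print(b)` → prints [6, 2, 2]

Answer:
[6, 2, 2, 588]
[6, 2, 2]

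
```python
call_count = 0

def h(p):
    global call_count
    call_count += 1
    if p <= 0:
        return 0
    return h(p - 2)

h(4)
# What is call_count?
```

Linear recursion stepping by 2: 3 calls from p=4 down to ≤0.

Answer: 3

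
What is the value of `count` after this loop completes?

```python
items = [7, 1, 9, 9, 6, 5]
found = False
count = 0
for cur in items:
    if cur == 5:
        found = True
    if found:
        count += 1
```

Count elements after first 5 in [7, 1, 9, 9, 6, 5]
`count` takes the values: 0 → 1

Answer: 1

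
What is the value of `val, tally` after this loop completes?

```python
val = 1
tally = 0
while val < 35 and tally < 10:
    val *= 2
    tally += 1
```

Double until >= 35 or 10 iterations
`val, tally` takes the values: (1, 0) → (2, 0) → (2, 1) → (4, 1) → (4, 2) → (8, 2) → (8, 3) → (16, 3) → (16, 4) → (32, 4) → (32, 5) → (64, 5) → (64, 6)

Answer: 64, 6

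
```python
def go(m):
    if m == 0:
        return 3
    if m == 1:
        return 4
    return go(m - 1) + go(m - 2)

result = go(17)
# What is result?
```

Build up from base cases: go(0)=3, go(1)=4, go(2)=7, go(3)=11, go(4)=18, go(5)=29, go(6)=47, ..., go(17)=9349

Answer: 9349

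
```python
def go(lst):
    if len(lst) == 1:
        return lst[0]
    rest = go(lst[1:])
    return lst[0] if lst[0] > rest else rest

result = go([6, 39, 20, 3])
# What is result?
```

Recursive max over [6, 39, 20, 3] = 39

Answer: 39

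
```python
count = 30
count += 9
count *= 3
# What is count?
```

Trace:
`count = 30` → count = 30
`count += 9` → count = 39
`count *= 3` → count = 117
So count = 117

Answer: 117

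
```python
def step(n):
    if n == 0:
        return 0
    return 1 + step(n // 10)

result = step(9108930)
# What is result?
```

Count of digits of 9108930: 7

Answer: 7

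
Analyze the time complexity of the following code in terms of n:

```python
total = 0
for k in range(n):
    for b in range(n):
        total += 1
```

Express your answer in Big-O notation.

Each loop level contributes: n × n. Multiplying the contributions gives O(n^2).

Answer: O(n^2)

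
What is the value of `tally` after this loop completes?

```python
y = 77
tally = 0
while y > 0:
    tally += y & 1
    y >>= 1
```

Count set bits in 77 (binary: 0b1001101)
`tally` takes the values: 0 → 1 → 2 → 3 → 4

Answer: 4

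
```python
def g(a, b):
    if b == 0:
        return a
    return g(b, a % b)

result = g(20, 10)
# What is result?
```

g(20, 10) -> g(10, 0) -> 10

Answer: 10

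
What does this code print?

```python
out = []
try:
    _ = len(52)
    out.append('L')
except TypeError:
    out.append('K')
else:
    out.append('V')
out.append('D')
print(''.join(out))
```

Execution trace: 'K' (except TypeError) → 'D' (after the try/except). Output: KD

Answer: KD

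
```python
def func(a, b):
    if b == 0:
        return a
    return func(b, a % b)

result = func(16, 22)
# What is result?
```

func(16, 22) -> func(22, 16) -> func(16, 6) -> func(6, 4) -> func(4, 2) -> func(2, 0) -> 2

Answer: 2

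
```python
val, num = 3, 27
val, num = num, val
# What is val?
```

Trace:
`val, num = 3, 27` → val = 3; num = 27
`val, num = num, val` → val = 27; num = 3
So val = 27

Answer: 27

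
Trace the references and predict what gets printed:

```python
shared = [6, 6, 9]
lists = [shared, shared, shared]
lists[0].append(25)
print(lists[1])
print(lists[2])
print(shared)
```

Key concept: list of same reference.
Step by step:
`shared = [6, 6, 9]` → shared = [6, 6, 9]
`lists = [shared, shared, shared]` → lists = [[6, 6, 9], [6, 6, 9], [6, 6, 9]]
`lists[0].append(25)` → shared = [6, 6, 9, 25]; lists = [[6, 6, 9, 25], [6, 6, 9, 25], [6, 6, 9, 25]]
`print(lists[1])` → prints [6, 6, 9, 25]
`print(lists[2])` → prints [6, 6, 9, 25]
`print(shared)` → prints [6, 6, 9, 25]

Answer:
[6, 6, 9, 25]
[6, 6, 9, 25]
[6, 6, 9, 25]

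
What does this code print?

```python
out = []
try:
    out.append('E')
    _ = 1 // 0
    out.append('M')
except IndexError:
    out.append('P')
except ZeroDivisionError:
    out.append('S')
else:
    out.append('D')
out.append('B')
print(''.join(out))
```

Execution trace: 'E' (try body) → 'S' (except ZeroDivisionError) → 'B' (after the try/except). Output: ESB

Answer: ESB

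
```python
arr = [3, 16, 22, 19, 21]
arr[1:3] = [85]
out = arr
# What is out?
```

Trace:
`arr = [3, 16, 22, 19, 21]` → arr = [3, 16, 22, 19, 21]
`arr[1:3] = [85]` → arr = [3, 85, 19, 21]
`out = arr` → out = [3, 85, 19, 21]
So out = [3, 85, 19, 21]

Answer: [3, 85, 19, 21]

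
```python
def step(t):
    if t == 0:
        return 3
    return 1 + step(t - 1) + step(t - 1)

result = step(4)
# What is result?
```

step(t) = 1 + 2·step(t-1), step(0)=3. Closed form: (3+1)·2^4 - 1 = 63.

Answer: 63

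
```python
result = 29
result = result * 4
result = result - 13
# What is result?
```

Trace:
`result = 29` → result = 29
`result = result * 4` → result = 116
`result = result - 13` → result = 103
So result = 103

Answer: 103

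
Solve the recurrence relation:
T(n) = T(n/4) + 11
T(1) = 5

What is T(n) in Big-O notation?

Each step divides n by 4 and adds 11. After log_4(n) steps we reach T(1)=5. So T(n) = 11·log_4(n) + 5 = O(log n).

Answer: O(log n)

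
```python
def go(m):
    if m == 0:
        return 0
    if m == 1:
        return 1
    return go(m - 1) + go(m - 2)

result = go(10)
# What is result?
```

Build up from base cases: go(0)=0, go(1)=1, go(2)=1, go(3)=2, go(4)=3, go(5)=5, go(6)=8, ..., go(10)=55

Answer: 55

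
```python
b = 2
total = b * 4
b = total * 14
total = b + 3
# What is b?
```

Trace:
`b = 2` → b = 2
`total = b * 4` → total = 8
`b = total * 14` → b = 112
`total = b + 3` → total = 115
So b = 112

Answer: 112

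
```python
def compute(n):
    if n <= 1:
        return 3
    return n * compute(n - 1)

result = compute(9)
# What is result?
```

compute(9) = 9 * 8 * 7 * 6 * 5 * 4 * 3 * 2 * 3 = 1088640

Answer: 1088640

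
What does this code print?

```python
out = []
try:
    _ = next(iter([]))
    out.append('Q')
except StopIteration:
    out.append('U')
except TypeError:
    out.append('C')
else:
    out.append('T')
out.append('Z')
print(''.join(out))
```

Execution trace: 'U' (except StopIteration) → 'Z' (after the try/except). Output: UZ

Answer: UZ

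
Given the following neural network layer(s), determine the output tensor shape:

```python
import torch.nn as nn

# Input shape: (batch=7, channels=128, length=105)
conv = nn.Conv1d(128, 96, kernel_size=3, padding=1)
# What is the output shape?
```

Input: (7, 128, 105) -> Output: (7, 96, 105)

Answer: (7, 96, 105)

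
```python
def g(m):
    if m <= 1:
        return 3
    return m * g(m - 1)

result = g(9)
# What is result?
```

g(9) = 9 * 8 * 7 * 6 * 5 * 4 * 3 * 2 * 3 = 1088640

Answer: 1088640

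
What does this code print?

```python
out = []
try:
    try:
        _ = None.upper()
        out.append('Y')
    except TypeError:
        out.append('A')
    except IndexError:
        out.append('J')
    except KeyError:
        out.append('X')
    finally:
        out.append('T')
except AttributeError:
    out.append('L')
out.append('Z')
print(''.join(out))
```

Execution trace: 'T' (finally) → 'L' (outer except AttributeError) → 'Z' (after the try/except). Output: TLZ

Answer: TLZ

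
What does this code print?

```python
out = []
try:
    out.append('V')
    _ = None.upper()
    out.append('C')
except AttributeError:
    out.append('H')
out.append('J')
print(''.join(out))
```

Execution trace: 'V' (try body) → 'H' (except AttributeError) → 'J' (after the try/except). Output: VHJ

Answer: VHJ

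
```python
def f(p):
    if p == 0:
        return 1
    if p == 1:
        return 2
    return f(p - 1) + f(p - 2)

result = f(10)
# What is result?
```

Build up from base cases: f(0)=1, f(1)=2, f(2)=3, f(3)=5, f(4)=8, f(5)=13, f(6)=21, ..., f(10)=144

Answer: 144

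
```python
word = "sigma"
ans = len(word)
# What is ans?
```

Trace:
`word = "sigma"` → word = 'sigma'
`ans = len(word)` → ans = 5
So ans = 5

Answer: 5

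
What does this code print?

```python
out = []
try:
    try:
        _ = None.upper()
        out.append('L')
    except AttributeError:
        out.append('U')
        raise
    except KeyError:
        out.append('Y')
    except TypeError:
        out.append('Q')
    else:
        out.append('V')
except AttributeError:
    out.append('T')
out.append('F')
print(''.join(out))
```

Execution trace: 'U' (inner except AttributeError) → 'T' (outer except AttributeError) → 'F' (after the try/except). Output: UTF

Answer: UTF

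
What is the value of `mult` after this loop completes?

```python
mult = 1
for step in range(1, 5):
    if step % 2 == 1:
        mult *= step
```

Product of odd numbers 1 to 4
`mult` takes the values: 1 → 3

Answer: 3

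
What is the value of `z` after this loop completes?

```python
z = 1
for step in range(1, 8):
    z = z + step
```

Start at 1, add 1 through 7
`z` takes the values: 1 → 2 → 4 → 7 → 11 → 16 → 22 → 29

Answer: 29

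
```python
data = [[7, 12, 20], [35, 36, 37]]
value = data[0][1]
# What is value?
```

Trace:
`data = [[7, 12, 20], [35, 36, 37]]` → data = [[7, 12, 20], [35, 36, 37]]
`value = data[0][1]` → value = 12
So value = 12

Answer: 12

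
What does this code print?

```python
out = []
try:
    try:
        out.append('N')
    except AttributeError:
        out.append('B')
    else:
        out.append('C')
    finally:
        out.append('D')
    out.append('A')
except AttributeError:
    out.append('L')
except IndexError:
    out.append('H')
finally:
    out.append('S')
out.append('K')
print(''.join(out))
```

Execution trace: 'N' (inner try body, no exception) → 'C' (inner else) → 'D' (inner finally) → 'A' (try body, no exception) → 'S' (finally) → 'K' (after the try/except). Output: NCDASK

Answer: NCDASK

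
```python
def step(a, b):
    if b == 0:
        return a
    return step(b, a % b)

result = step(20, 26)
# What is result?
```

step(20, 26) -> step(26, 20) -> step(20, 6) -> step(6, 2) -> step(2, 0) -> 2

Answer: 2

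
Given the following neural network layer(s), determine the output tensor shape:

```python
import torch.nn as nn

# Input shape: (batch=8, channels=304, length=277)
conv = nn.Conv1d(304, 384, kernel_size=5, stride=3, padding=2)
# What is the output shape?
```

Input: (8, 304, 277) -> Output: (8, 384, 93)

Answer: (8, 384, 93)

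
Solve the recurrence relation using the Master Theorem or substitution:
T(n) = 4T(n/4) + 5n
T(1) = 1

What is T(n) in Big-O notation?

By Master Theorem: a=4, b=4, f(n)=5n. Since log_4(4) = 1 and f(n) = Θ(n^1), Case 2 applies. T(n) = O(n log n).

Answer: O(n log n)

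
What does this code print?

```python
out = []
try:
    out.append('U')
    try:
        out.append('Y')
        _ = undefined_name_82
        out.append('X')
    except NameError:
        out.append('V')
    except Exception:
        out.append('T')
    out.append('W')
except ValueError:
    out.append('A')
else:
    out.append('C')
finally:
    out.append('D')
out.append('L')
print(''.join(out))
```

Execution trace: 'U' (try body) → 'Y' (inner try body) → 'V' (inner except NameError) → 'W' (try body, no exception) → 'C' (else) → 'D' (finally) → 'L' (after the try/except). Output: UYVWCDL

Answer: UYVWCDL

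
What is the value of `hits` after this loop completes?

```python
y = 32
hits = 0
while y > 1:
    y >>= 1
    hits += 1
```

Count right shifts until 1
`hits` takes the values: 0 → 1 → 2 → 3 → 4 → 5

Answer: 5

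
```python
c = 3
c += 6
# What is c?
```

Trace:
`c = 3` → c = 3
`c += 6` → c = 9
So c = 9

Answer: 9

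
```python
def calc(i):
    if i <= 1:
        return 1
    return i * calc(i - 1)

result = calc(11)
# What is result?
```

calc(11) = 11 * 10 * 9 * 8 * 7 * 6 * 5 * 4 * 3 * 2 * 1 = 39916800

Answer: 39916800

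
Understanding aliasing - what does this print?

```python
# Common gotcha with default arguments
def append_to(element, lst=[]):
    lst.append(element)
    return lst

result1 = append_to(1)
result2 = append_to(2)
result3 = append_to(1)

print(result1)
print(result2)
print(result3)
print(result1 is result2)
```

Key concept: mutable default argument gotcha.
Step by step:
`result1 = append_to(1)` → result1 = [1]
`result2 = append_to(2)` → result1 = [1, 2] (same object as result2); result2 = [1, 2] (same object as result1)
`result3 = append_to(1)` → result1 = [1, 2, 1] (same object as result2, result3); result2 = [1, 2, 1] (same object as result1, result3); result3 = [1, 2, 1] (same object as result1, result2)
`print(result1)` → prints [1, 2, 1]
`print(result2)` → prints [1, 2, 1]
`print(result3)` → prints [1, 2, 1]
`print(result1 is result2)` → prints True

Answer:
[1, 2, 1]
[1, 2, 1]
[1, 2, 1]
True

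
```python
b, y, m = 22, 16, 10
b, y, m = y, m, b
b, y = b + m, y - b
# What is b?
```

Trace:
`b, y, m = 22, 16, 10` → b = 22; y = 16; m = 10
`b, y, m = y, m, b` → b = 16; y = 10; m = 22
`b, y = b + m, y - b` → b = 38; y = -6
So b = 38

Answer: 38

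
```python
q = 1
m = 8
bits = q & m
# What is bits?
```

Trace:
`q = 1` → q = 1
`m = 8` → m = 8
`bits = q & m` → bits = 0
So bits = 0

Answer: 0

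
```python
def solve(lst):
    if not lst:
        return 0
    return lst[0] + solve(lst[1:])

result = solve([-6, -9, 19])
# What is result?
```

(-6) + (-9) + 19 + 0 = 4

Answer: 4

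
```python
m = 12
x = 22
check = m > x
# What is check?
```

Trace:
`m = 12` → m = 12
`x = 22` → x = 22
`check = m > x` → check = False
So check = False

Answer: False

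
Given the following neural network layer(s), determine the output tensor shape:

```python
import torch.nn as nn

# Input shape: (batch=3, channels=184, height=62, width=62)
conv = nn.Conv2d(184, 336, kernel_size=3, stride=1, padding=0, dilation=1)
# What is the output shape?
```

Input: (3, 184, 62, 62) -> Output: (3, 336, 60, 60)

Answer: (3, 336, 60, 60)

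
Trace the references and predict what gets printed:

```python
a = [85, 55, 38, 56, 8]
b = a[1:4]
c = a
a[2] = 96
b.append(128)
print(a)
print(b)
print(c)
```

Key concept: slice vs alias.
Step by step:
`a = [85, 55, 38, 56, 8]` → a = [85, 55, 38, 56, 8]
`b = a[1:4]` → b = [55, 38, 56]
`c = a` → c = [85, 55, 38, 56, 8] (same object as a)
`a[2] = 96` → a = [85, 55, 96, 56, 8] (same object as c); c = [85, 55, 96, 56, 8] (same object as a)
`b.append(128)` → b = [55, 38, 56, 128]
`print(a)` → prints [85, 55, 96, 56, 8]
`print(b)` → prints [55, 38, 56, 128]
`print(c)` → prints [85, 55, 96, 56, 8]

Answer:
[85, 55, 96, 56, 8]
[55, 38, 56, 128]
[85, 55, 96, 56, 8]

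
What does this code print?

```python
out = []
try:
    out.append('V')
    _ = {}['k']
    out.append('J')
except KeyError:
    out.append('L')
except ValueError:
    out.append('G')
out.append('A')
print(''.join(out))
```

Execution trace: 'V' (try body) → 'L' (except KeyError) → 'A' (after the try/except). Output: VLA

Answer: VLA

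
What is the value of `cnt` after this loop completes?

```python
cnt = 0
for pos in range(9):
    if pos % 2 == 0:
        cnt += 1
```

Count numbers divisible by 2 in range(9)
`cnt` takes the values: 0 → 1 → 2 → 3 → 4 → 5

Answer: 5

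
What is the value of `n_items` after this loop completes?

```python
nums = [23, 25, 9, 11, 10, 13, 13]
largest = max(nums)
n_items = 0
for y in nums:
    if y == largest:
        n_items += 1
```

Count of max value 25 in [23, 25, 9, 11, 10, 13, 13]
`n_items` takes the values: 0 → 1

Answer: 1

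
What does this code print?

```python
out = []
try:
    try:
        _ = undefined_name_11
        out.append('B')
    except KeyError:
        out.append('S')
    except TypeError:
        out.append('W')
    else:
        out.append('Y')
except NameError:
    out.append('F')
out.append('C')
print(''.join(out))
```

Execution trace: 'F' (outer except NameError) → 'C' (after the try/except). Output: FC

Answer: FC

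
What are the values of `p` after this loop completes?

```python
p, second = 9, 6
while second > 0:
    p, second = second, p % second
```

GCD of 9 and 6
`p` takes the values: 9 → 6 → 3

Answer: 3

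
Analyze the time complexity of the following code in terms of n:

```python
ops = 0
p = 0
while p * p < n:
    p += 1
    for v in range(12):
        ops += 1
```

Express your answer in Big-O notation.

Each loop level contributes: √n × 1. Multiplying the contributions gives O(√n).

Answer: O(√n)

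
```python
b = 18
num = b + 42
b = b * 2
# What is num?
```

Trace:
`b = 18` → b = 18
`num = b + 42` → num = 60
`b = b * 2` → b = 36
So num = 60

Answer: 60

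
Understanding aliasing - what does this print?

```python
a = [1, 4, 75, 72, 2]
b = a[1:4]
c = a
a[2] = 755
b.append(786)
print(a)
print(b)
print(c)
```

Key concept: slice vs alias.
Step by step:
`a = [1, 4, 75, 72, 2]` → a = [1, 4, 75, 72, 2]
`b = a[1:4]` → b = [4, 75, 72]
`c = a` → c = [1, 4, 75, 72, 2] (same object as a)
`a[2] = 755` → a = [1, 4, 755, 72, 2] (same object as c); c = [1, 4, 755, 72, 2] (same object as a)
`b.append(786)` → b = [4, 75, 72, 786]
`print(a)` → prints [1, 4, 755, 72, 2]
`print(b)` → prints [4, 75, 72, 786]
`print(c)` → prints [1, 4, 755, 72, 2]

Answer:
[1, 4, 755, 72, 2]
[4, 75, 72, 786]
[1, 4, 755, 72, 2]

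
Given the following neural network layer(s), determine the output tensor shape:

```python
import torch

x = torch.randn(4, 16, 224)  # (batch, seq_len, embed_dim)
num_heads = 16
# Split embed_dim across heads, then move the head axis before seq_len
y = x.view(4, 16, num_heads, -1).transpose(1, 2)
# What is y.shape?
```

Input: (4, 16, 224) -> head_dim = 224 // 16 = 14; after view: (4, 16, 16, 14) -> after transpose(1, 2): (4, 16, 16, 14) -> Output: (4, 16, 16, 14)

Answer: (4, 16, 16, 14)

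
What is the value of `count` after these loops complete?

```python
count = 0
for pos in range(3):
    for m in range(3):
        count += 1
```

3 * 3 = 9
`count` takes the values: 0 → 1 → 2 → 3 → 4 → 5 → 6 → 7 → 8 → 9

Answer: 9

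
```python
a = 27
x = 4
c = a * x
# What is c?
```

Trace:
`a = 27` → a = 27
`x = 4` → x = 4
`c = a * x` → c = 108
So c = 108

Answer: 108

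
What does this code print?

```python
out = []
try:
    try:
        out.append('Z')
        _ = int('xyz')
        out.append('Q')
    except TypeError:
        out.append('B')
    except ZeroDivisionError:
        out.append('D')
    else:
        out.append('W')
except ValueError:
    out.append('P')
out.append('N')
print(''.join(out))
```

Execution trace: 'Z' (inner try body) → 'P' (outer except ValueError) → 'N' (after the try/except). Output: ZPN

Answer: ZPN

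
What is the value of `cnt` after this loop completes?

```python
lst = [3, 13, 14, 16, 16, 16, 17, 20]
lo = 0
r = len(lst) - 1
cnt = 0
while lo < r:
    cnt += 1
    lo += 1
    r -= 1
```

Iterations until pointers meet (list length 8)
`cnt` takes the values: 0 → 1 → 2 → 3 → 4

Answer: 4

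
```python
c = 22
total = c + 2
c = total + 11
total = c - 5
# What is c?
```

Trace:
`c = 22` → c = 22
`total = c + 2` → total = 24
`c = total + 11` → c = 35
`total = c - 5` → total = 30
So c = 35

Answer: 35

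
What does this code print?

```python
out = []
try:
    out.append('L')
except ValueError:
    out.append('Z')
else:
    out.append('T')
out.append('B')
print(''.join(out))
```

Execution trace: 'L' (try body, no exception) → 'T' (else) → 'B' (after the try/except). Output: LTB

Answer: LTB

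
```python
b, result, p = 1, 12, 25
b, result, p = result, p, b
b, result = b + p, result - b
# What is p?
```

Trace:
`b, result, p = 1, 12, 25` → b = 1; result = 12; p = 25
`b, result, p = result, p, b` → b = 12; result = 25; p = 1
`b, result = b + p, result - b` → b = 13; result = 13
So p = 1

Answer: 1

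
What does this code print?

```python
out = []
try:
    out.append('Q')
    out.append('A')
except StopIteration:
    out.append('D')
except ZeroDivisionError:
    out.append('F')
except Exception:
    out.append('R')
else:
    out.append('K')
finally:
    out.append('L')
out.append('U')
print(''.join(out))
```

Execution trace: 'Q' (try body) → 'A' (try body, no exception) → 'K' (else) → 'L' (finally) → 'U' (after the try/except). Output: QAKLU

Answer: QAKLU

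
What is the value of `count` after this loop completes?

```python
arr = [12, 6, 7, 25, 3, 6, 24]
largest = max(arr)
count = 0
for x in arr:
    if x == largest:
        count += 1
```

Count of max value 25 in [12, 6, 7, 25, 3, 6, 24]
`count` takes the values: 0 → 1

Answer: 1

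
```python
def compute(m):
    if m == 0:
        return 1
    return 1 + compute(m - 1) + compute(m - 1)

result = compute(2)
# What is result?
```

compute(m) = 1 + 2·compute(m-1), compute(0)=1. Closed form: (1+1)·2^2 - 1 = 7.

Answer: 7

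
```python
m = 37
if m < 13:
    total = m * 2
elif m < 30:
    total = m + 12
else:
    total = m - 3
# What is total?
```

Trace:
`m = 37` → m = 37
`if m < 13: ...` → m < 13 is False, m < 30 is False, take else branch → total = 34
So total = 34

Answer: 34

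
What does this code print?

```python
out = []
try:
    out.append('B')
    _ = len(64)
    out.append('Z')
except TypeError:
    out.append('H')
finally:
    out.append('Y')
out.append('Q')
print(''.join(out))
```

Execution trace: 'B' (try body) → 'H' (except TypeError) → 'Y' (finally) → 'Q' (after the try/except). Output: BHYQ

Answer: BHYQ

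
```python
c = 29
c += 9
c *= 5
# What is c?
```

Trace:
`c = 29` → c = 29
`c += 9` → c = 38
`c *= 5` → c = 190
So c = 190

Answer: 190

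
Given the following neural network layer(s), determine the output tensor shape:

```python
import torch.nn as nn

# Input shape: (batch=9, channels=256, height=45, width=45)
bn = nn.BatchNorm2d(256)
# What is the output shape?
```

Input: (9, 256, 45, 45) -> Output: (9, 256, 45, 45)

Answer: (9, 256, 45, 45)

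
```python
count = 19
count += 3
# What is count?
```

Trace:
`count = 19` → count = 19
`count += 3` → count = 22
So count = 22

Answer: 22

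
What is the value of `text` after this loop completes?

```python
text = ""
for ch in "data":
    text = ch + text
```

Reverse 'data'
`text` takes the values: "" → "d" → "ad" → "tad" → "atad"

Answer: "atad"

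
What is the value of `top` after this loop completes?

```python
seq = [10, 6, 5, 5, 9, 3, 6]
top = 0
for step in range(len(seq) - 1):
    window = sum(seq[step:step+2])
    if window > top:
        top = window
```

Max sum of 2-element window in [10, 6, 5, 5, 9, 3, 6]
`top` takes the values: 0 → 16

Answer: 16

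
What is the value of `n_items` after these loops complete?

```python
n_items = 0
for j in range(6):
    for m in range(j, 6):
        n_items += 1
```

Upper triangle: 6 + 5 + ... + 1
`n_items` takes the values: 0 → 1 → 2 → 3 → 4 → 5 → 6 → 7 → 8 → 9 → 10 → 11 → 12 → 13 → 14 → 15 → 16 → 17 → 18 → 19 → 20 → 21

Answer: 21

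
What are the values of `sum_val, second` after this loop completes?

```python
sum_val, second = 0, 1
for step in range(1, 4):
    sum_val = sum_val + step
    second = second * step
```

Sum and factorial of 1 to 3
`sum_val, second` takes the values: (0, 1) → (1, 1) → (3, 1) → (3, 2) → (6, 2) → (6, 6)

Answer: 6, 6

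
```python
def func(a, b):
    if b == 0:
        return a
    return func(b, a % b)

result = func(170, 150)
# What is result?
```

func(170, 150) -> func(150, 20) -> func(20, 10) -> func(10, 0) -> 10

Answer: 10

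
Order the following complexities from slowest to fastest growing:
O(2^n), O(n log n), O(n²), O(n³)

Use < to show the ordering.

Ordered by growth rate: O(n log n) < O(n²) < O(n³) < O(2^n)

Answer: O(n log n) < O(n²) < O(n³) < O(2^n)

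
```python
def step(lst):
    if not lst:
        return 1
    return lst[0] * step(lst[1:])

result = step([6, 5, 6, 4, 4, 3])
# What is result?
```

Product over [6, 5, 6, 4, 4, 3] = 6 * 5 * 6 * 4 * 4 * 3 = 8640

Answer: 8640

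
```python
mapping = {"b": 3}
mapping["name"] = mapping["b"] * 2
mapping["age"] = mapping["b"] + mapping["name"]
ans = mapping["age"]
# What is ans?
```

Trace:
`mapping = {"b": 3}` → mapping = {'b': 3}
`mapping["name"] = mapping["b"] * 2` → mapping = {'b': 3, 'name': 6}
`mapping["age"] = mapping["b"] + mapping["name"]` → mapping = {'b': 3, 'name': 6, 'age': 9}
`ans = mapping["age"]` → ans = 9
So ans = 9

Answer: 9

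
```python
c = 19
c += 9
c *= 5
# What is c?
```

Trace:
`c = 19` → c = 19
`c += 9` → c = 28
`c *= 5` → c = 140
So c = 140

Answer: 140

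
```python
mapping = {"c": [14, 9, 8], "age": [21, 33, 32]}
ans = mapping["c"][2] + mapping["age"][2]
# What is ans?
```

Trace:
`mapping = {"c": [14, 9, 8], "age": [21, 33, 32]}` → mapping = {'c': [14, 9, 8], 'age': [21, 33, 32]}
`ans = mapping["c"][2] + mapping["age"][2]` → ans = 40
So ans = 40

Answer: 40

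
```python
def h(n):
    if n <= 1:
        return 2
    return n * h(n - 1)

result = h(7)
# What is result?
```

h(7) = 7 * 6 * 5 * 4 * 3 * 2 * 2 = 10080

Answer: 10080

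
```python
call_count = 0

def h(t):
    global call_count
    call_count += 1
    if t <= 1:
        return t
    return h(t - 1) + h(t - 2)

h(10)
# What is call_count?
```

Calls(t) = 1 + Calls(t-1) + Calls(t-2); Calls(0)=Calls(1)=1. For t=10 this gives 177.

Answer: 177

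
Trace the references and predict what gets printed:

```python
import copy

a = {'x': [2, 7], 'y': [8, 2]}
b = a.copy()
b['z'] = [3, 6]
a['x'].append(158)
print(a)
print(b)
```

Key concept: shallow copy of dict with mutable values.
Step by step:
`a = {'x': [2, 7], 'y': [8, 2]}` → a = {'x': [2, 7], 'y': [8, 2]}
`b = a.copy()` → b = {'x': [2, 7], 'y': [8, 2]}
`b['z'] = [3, 6]` → b = {'x': [2, 7], 'y': [8, 2], 'z': [3, 6]}
`a['x'].append(158)` → a = {'x': [2, 7, 158], 'y': [8, 2]}; b = {'x': [2, 7, 158], 'y': [8, 2], 'z': [3, 6]}
`print(a)` → prints {'x': [2, 7, 158], 'y': [8, 2]}
`print(b)` → prints {'x': [2, 7, 158], 'y': [8, 2], 'z': [3, 6]}

Answer:
{'x': [2, 7, 158], 'y': [8, 2]}
{'x': [2, 7, 158], 'y': [8, 2], 'z': [3, 6]}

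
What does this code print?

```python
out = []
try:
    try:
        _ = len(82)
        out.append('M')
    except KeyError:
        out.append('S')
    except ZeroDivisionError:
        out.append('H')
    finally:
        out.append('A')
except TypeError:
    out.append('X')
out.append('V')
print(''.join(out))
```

Execution trace: 'A' (finally) → 'X' (outer except TypeError) → 'V' (after the try/except). Output: AXV

Answer: AXV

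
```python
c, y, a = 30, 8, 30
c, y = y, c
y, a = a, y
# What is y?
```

Trace:
`c, y, a = 30, 8, 30` → c = 30; y = 8; a = 30
`c, y = y, c` → c = 8; y = 30
`y, a = a, y` → y = 30; a = 30
So y = 30

Answer: 30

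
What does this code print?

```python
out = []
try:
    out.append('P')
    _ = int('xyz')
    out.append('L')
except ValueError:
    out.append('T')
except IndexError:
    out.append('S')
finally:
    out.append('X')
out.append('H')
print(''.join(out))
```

Execution trace: 'P' (try body) → 'T' (except ValueError) → 'X' (finally) → 'H' (after the try/except). Output: PTXH

Answer: PTXH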